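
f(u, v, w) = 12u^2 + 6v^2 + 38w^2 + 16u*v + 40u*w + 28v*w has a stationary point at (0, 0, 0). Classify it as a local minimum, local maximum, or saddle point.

local minimum

The Hessian at the origin is H = [[24, 16, 40], [16, 12, 28], [40, 28, 76]].
Applying the same elementary operations to the rows and columns of H produces a congruent diagonal matrix with entries 24, 4/3, 8.
That gives 3 positive pivots.
H is positive definite, so the origin is a strict local minimum.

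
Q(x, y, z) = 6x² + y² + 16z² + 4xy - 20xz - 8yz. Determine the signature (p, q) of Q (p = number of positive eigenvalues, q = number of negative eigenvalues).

(2, 1)

The associated matrix is A = [[6, 2, -10], [2, 1, -4], [-10, -4, 16]].
Symmetric row and column elimination reduces A to a congruent diagonal form with pivots 6, 1/3, -2.
Counting signs: 2 positive, 1 negative.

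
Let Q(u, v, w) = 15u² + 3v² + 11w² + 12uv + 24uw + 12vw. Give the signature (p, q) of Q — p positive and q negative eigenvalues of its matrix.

The associated matrix is A = [[15, 6, 12], [6, 3, 6], [12, 6, 11]].
Congruent diagonalization of A (simultaneous row and column reduction) yields pivots 15, 3/5, -1.
Counting signs: 2 positive, 1 negative.

(2, 1)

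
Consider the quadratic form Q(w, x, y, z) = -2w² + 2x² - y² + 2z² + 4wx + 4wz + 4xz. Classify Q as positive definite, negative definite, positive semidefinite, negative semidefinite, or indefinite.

indefinite

The symmetric matrix is A = [[-2, 2, 0, 2], [2, 2, 0, 2], [0, 0, -1, 0], [2, 2, 0, 2]].
Applying the same elementary operations to the rows and columns of A produces a congruent diagonal matrix with entries -2, 4, -1, 0.
So there are 1 positive, 2 negative, 1 zero pivots.
Hence Q is indefinite.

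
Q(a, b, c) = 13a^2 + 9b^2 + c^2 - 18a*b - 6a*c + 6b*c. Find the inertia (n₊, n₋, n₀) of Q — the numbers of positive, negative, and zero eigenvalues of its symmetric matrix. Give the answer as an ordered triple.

The symmetric matrix is A = [[13, -9, -3], [-9, 9, 3], [-3, 3, 1]].
Applying the same elementary operations to the rows and columns of A produces a congruent diagonal matrix with entries 13, 36/13, 0.
That gives 2 positive, 1 zero pivots.

(2, 0, 1)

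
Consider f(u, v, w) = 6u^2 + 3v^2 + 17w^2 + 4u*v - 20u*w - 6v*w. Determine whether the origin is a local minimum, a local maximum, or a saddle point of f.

The Hessian at the origin is H = [[12, 4, -20], [4, 6, -6], [-20, -6, 34]].
Congruent diagonalization of H (simultaneous row and column reduction) yields pivots 12, 14/3, 4/7.
So there are 3 positive pivots.
H is positive definite, so the origin is a strict local minimum.

local minimum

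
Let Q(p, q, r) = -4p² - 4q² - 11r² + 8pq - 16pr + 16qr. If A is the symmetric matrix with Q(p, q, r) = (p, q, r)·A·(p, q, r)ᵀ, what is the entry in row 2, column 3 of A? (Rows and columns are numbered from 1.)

The coefficient of q·r in Q is 16. For a symmetric A this equals A[2,3] + A[3,2] = 2·A[2,3].
So A[2,3] = 16/2 = 8.

8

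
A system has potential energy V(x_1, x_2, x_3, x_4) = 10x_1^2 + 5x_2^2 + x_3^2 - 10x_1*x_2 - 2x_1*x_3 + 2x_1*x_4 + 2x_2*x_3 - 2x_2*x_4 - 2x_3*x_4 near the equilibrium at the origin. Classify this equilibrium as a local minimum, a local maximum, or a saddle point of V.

saddle point

The Hessian at the origin is H = [[20, -10, -2, 2], [-10, 10, 2, -2], [-2, 2, 2, -2], [2, -2, -2, 0]].
Symmetric row and column elimination reduces H to a congruent diagonal form with pivots 20, 5, 8/5, -2.
That gives 3 positive, 1 negative pivots.
H is indefinite, so the origin is a saddle point.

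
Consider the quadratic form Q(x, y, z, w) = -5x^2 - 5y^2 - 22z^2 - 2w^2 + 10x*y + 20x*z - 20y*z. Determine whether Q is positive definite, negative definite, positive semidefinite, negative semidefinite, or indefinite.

Write A = [[-5, 5, 10, 0], [5, -5, -10, 0], [10, -10, -22, 0], [0, 0, 0, -2]].
Applying the same elementary operations to the rows and columns of A produces a congruent diagonal matrix with entries -5, 0, -2, -2.
Counting signs: 3 negative, 1 zero.
Hence Q is negative semidefinite.

negative semidefinite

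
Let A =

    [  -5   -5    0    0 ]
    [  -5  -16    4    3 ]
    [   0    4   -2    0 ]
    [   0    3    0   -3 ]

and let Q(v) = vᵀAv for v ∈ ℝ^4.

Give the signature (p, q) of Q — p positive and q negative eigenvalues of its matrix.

(0, 3)

Applying the same elementary operations to the rows and columns of A produces a congruent diagonal matrix with entries -5, -11, -6/11, 0.
That gives 3 negative, 1 zero pivots.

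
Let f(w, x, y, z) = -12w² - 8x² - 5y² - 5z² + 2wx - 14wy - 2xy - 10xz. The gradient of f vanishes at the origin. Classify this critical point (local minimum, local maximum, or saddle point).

local maximum

The Hessian at the origin is H = [[-24, 2, -14, 0], [2, -16, -2, -10], [-14, -2, -10, 0], [0, -10, 0, -10]].
Applying the same elementary operations to the rows and columns of H produces a congruent diagonal matrix with entries -24, -95/6, -6/5, -20/57.
So there are 4 negative pivots.
H is negative definite, so the origin is a strict local maximum.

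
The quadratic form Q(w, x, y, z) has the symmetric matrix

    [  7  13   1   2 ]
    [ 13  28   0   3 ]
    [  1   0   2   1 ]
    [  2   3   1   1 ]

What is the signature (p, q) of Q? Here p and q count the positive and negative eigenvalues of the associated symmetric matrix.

Row-reducing A symmetrically gives the diagonal entries 7, 27/7, 26/27, 2/13.
That gives 4 positive pivots.

(4, 0)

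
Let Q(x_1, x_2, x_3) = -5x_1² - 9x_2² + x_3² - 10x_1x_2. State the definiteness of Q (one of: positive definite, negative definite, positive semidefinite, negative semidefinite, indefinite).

The associated matrix is A = [[-5, -5, 0], [-5, -9, 0], [0, 0, 1]].
An LDLᵀ factorisation of A has diagonal entries -5, -4, 1.
That gives 1 positive, 2 negative pivots.
Hence Q is indefinite.

indefinite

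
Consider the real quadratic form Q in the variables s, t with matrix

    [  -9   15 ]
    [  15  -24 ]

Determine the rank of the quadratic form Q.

Row-reducing A symmetrically gives the diagonal entries -9, 1.
That gives 1 positive, 1 negative pivots.
The rank is the number of nonzero pivots: 2.

2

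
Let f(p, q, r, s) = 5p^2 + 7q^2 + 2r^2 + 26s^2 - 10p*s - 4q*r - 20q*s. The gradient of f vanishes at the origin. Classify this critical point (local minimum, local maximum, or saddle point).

The Hessian at the origin is H = [[10, 0, 0, -10], [0, 14, -4, -20], [0, -4, 4, 0], [-10, -20, 0, 52]].
Congruent diagonalization of H (simultaneous row and column reduction) yields pivots 10, 14, 20/7, 2.
Counting signs: 4 positive.
H is positive definite, so the origin is a strict local minimum.

local minimum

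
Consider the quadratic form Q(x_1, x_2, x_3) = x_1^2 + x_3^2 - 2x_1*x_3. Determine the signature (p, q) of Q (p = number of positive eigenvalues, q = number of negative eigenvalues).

(1, 0)

Write A = [[1, 0, -1], [0, 0, 0], [-1, 0, 1]].
Row-reducing A symmetrically gives the diagonal entries 1, 0, 0.
Counting signs: 1 positive, 2 zero.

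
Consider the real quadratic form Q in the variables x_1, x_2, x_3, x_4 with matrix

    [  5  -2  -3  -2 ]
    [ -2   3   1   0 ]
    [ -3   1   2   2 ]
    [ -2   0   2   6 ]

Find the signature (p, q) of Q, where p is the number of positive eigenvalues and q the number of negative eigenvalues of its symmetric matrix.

Symmetric row and column elimination reduces A to a congruent diagonal form with pivots 5, 11/5, 2/11, 2.
So there are 4 positive pivots.

(4, 0)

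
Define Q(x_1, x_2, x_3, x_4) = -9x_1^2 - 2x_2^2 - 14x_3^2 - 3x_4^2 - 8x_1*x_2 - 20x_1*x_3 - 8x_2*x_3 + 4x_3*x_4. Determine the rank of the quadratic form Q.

The associated matrix is A = [[-9, -4, -10, 0], [-4, -2, -4, 0], [-10, -4, -14, 2], [0, 0, 2, -3]].
Symmetric row and column elimination reduces A to a congruent diagonal form with pivots -9, -2/9, -2, -1.
Counting signs: 4 negative.
The rank is the number of nonzero pivots: 4.

4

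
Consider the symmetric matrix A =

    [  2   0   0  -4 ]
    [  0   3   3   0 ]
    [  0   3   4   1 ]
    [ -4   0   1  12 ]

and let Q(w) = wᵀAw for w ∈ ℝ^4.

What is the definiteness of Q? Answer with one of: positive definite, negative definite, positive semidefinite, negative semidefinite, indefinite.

Symmetric row and column elimination reduces A to a congruent diagonal form with pivots 2, 3, 1, 3.
So there are 4 positive pivots.
Hence Q is positive definite.

positive definite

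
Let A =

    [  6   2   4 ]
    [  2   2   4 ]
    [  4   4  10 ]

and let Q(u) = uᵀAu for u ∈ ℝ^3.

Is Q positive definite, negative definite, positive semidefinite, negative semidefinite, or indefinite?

positive definite

Congruent diagonalization of A (simultaneous row and column reduction) yields pivots 6, 4/3, 2.
So there are 3 positive pivots.
Hence Q is positive definite.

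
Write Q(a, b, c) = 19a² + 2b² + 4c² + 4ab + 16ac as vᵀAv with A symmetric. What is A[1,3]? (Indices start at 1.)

8

The coefficient of a·c in Q is 16. For a symmetric A this equals A[1,3] + A[3,1] = 2·A[1,3].
So A[1,3] = 16/2 = 8.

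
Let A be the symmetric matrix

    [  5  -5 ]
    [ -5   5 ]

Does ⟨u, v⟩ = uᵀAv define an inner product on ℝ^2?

no

Congruent diagonalization of A (simultaneous row and column reduction) yields pivots 5, 0.
So there are 1 positive, 1 zero pivots.
Hence Q is positive semidefinite.
⟨·,·⟩ is an inner product exactly when A is positive definite.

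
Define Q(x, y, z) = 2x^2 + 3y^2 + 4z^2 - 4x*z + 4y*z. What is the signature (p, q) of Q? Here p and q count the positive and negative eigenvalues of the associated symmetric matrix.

(3, 0)

Write A = [[2, 0, -2], [0, 3, 2], [-2, 2, 4]].
Congruent diagonalization of A (simultaneous row and column reduction) yields pivots 2, 3, 2/3.
So there are 3 positive pivots.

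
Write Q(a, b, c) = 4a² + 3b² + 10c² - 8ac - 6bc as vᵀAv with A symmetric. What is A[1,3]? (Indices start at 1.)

-4

The coefficient of a·c in Q is -8. For a symmetric A this equals A[1,3] + A[3,1] = 2·A[1,3].
So A[1,3] = -8/2 = -4.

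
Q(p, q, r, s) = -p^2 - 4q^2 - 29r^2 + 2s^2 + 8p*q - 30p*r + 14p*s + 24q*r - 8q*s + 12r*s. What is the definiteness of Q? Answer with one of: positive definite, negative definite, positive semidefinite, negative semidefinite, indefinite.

The associated matrix is A = [[-1, 4, -15, 7], [4, -4, 12, -4], [-15, 12, -29, 6], [7, -4, 6, 2]].
Applying the same elementary operations to the rows and columns of A produces a congruent diagonal matrix with entries -1, 12, 4, 3/4.
So there are 3 positive, 1 negative pivots.
Hence Q is indefinite.

indefinite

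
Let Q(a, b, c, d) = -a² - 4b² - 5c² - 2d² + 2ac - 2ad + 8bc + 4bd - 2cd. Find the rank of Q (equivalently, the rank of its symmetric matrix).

2

Write A = [[-1, 0, 1, -1], [0, -4, 4, 2], [1, 4, -5, -1], [-1, 2, -1, -2]].
Row-reducing A symmetrically gives the diagonal entries -1, -4, 0, 0.
Counting signs: 2 negative, 2 zero.
The rank is the number of nonzero pivots: 2.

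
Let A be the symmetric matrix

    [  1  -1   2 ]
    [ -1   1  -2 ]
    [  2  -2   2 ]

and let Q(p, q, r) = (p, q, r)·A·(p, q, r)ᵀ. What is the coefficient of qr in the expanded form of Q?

-4

The coefficient of qr is A[2,3] + A[3,2] = 2·(-2) = -4.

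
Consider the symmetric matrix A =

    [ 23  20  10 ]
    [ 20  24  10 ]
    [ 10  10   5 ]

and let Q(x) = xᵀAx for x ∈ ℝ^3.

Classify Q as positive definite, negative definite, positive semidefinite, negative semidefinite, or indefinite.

positive definite

Applying the same elementary operations to the rows and columns of A produces a congruent diagonal matrix with entries 23, 152/23, 15/38.
So there are 3 positive pivots.
Hence Q is positive definite.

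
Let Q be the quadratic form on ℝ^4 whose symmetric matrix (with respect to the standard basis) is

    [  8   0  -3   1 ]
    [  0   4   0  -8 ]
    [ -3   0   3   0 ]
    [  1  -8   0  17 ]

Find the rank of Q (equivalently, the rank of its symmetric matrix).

An LDLᵀ factorisation of A has diagonal entries 8, 4, 15/8, 4/5.
That gives 4 positive pivots.
The rank is the number of nonzero pivots: 4.

4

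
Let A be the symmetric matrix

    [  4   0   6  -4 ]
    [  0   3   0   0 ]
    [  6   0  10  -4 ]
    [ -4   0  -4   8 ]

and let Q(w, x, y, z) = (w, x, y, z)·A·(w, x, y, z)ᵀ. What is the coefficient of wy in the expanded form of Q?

The coefficient of wy is A[1,3] + A[3,1] = 2·6 = 12.

12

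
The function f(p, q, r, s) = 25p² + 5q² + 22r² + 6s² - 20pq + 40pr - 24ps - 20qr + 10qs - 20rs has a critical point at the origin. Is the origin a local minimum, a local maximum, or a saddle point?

local minimum

The Hessian at the origin is H = [[50, -20, 40, -24], [-20, 10, -20, 10], [40, -20, 44, -20], [-24, 10, -20, 12]].
Congruent diagonalization of H (simultaneous row and column reduction) yields pivots 50, 2, 4, 2/5.
That gives 4 positive pivots.
H is positive definite, so the origin is a strict local minimum.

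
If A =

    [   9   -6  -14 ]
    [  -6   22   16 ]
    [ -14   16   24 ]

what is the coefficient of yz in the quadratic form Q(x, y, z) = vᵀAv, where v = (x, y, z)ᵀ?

32

The coefficient of yz is A[2,3] + A[3,2] = 2·16 = 32.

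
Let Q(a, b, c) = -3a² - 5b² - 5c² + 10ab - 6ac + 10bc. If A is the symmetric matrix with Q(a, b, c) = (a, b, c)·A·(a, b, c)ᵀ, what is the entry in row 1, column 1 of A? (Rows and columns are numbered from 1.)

-3

The coefficient of a² in Q is -3, and that is exactly A[1,1].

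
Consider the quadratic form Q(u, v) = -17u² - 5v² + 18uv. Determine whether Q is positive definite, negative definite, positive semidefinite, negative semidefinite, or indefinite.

negative definite

The symmetric matrix of Q is [[-17, 9], [9, -5]].
For the 2×2 matrix [[-17, 9], [9, -5]]: det = -17·-5 − (9)² = 4, trace = -22.
det > 0 so both eigenvalues share the sign of the trace; trace = -22 < 0 ⇒ both negative.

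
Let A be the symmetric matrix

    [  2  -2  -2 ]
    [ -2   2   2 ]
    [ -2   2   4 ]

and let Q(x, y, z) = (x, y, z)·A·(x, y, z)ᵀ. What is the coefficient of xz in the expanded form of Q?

The coefficient of xz is A[1,3] + A[3,1] = 2·(-2) = -4.

-4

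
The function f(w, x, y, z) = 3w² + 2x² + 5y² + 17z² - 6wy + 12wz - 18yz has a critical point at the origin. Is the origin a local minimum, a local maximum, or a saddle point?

local minimum

The Hessian at the origin is H = [[6, 0, -6, 12], [0, 4, 0, 0], [-6, 0, 10, -18], [12, 0, -18, 34]].
Symmetric row and column elimination reduces H to a congruent diagonal form with pivots 6, 4, 4, 1.
So there are 4 positive pivots.
H is positive definite, so the origin is a strict local minimum.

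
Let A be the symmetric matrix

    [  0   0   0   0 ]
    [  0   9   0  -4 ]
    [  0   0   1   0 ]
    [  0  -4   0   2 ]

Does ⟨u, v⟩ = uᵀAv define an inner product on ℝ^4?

no

Applying the same elementary operations to the rows and columns of A produces a congruent diagonal matrix with entries 0, 9, 1, 2/9.
So there are 3 positive, 1 zero pivots.
Hence Q is positive semidefinite.
⟨·,·⟩ is an inner product exactly when A is positive definite.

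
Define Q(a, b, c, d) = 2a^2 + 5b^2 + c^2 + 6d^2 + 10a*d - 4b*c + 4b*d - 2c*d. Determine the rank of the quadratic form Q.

4

The symmetric matrix is A = [[2, 0, 0, 5], [0, 5, -2, 2], [0, -2, 1, -1], [5, 2, -1, 6]].
Row-reducing A symmetrically gives the diagonal entries 2, 5, 1/5, -15/2.
So there are 3 positive, 1 negative pivots.
The rank is the number of nonzero pivots: 4.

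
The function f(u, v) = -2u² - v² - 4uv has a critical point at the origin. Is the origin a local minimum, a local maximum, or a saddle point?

The Hessian at the origin is H = [[-4, -4], [-4, -2]].
det H = -4·-2 − (-4)² = -8 < 0, so H is indefinite.
Therefore the origin is a saddle point.

saddle point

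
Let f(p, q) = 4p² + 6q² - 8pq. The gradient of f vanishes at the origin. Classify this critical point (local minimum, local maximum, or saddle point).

local minimum

The Hessian at the origin is H = [[8, -8], [-8, 12]].
det H = 8·12 − (-8)² = 32 > 0 and H[1,1] = 8 > 0, so H is positive definite.
Therefore the origin is a local minimum.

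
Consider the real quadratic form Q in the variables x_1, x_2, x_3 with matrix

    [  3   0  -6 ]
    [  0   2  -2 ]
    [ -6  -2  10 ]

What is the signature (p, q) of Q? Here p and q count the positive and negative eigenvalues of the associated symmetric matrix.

Congruent diagonalization of A (simultaneous row and column reduction) yields pivots 3, 2, -4.
That gives 2 positive, 1 negative pivots.

(2, 1)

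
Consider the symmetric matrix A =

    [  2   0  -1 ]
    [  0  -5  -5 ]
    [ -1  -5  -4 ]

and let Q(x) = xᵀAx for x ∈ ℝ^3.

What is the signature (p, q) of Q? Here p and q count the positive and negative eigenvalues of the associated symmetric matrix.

Congruent diagonalization of A (simultaneous row and column reduction) yields pivots 2, -5, 1/2.
So there are 2 positive, 1 negative pivots.

(2, 1)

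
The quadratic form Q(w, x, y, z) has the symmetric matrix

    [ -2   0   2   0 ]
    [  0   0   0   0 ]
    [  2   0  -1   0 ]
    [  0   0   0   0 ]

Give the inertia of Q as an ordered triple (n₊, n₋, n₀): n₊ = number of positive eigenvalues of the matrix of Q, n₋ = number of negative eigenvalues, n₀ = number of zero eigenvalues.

Symmetric row and column elimination reduces A to a congruent diagonal form with pivots -2, 0, 1, 0.
So there are 1 positive, 1 negative, 2 zero pivots.

(1, 1, 2)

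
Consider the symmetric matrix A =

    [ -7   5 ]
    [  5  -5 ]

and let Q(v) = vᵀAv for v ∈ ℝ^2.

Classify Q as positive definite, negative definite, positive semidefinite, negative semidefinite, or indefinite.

For the 2×2 matrix [[-7, 5], [5, -5]]: det = -7·-5 − (5)² = 10, trace = -12.
det > 0 so both eigenvalues share the sign of the trace; trace = -12 < 0 ⇒ both negative.

negative definite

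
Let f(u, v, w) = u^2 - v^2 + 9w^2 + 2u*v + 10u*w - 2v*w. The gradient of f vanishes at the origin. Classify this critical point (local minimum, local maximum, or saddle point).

The Hessian at the origin is H = [[2, 2, 10], [2, -2, -2], [10, -2, 18]].
Symmetric row and column elimination reduces H to a congruent diagonal form with pivots 2, -4, 4.
That gives 2 positive, 1 negative pivots.
H is indefinite, so the origin is a saddle point.

saddle point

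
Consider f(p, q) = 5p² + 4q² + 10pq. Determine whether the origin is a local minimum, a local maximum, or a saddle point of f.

saddle point

The Hessian at the origin is H = [[10, 10], [10, 8]].
det H = 10·8 − (10)² = -20 < 0, so H is indefinite.
Therefore the origin is a saddle point.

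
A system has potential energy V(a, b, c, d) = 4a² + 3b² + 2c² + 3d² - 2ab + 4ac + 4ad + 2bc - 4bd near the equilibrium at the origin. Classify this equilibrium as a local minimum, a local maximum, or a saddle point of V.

The Hessian at the origin is H = [[8, -2, 4, 4], [-2, 6, 2, -4], [4, 2, 4, 0], [4, -4, 0, 6]].
Applying the same elementary operations to the rows and columns of H produces a congruent diagonal matrix with entries 8, 11/2, 4/11, 2.
So there are 4 positive pivots.
H is positive definite, so the origin is a strict local minimum.

local minimum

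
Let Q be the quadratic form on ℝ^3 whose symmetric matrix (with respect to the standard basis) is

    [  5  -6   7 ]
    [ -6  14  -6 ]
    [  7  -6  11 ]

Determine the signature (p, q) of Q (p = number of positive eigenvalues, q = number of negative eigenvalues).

Row-reducing A symmetrically gives the diagonal entries 5, 34/5, 6/17.
So there are 3 positive pivots.

(3, 0)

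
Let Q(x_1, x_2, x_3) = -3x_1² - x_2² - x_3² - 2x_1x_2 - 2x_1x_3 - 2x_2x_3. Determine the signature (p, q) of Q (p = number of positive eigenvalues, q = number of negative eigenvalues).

The symmetric matrix is A = [[-3, -1, -1], [-1, -1, -1], [-1, -1, -1]].
Symmetric row and column elimination reduces A to a congruent diagonal form with pivots -3, -2/3, 0.
That gives 2 negative, 1 zero pivots.

(0, 2)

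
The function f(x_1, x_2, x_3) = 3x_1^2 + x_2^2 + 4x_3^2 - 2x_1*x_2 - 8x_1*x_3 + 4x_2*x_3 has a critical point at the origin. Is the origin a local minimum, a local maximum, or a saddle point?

saddle point

The Hessian at the origin is H = [[6, -2, -8], [-2, 2, 4], [-8, 4, 8]].
An LDLᵀ factorisation of H has diagonal entries 6, 4/3, -4.
Counting signs: 2 positive, 1 negative.
H is indefinite, so the origin is a saddle point.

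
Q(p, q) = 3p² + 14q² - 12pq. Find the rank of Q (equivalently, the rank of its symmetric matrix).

2

The symmetric matrix is A = [[3, -6], [-6, 14]].
Applying the same elementary operations to the rows and columns of A produces a congruent diagonal matrix with entries 3, 2.
That gives 2 positive pivots.
The rank is the number of nonzero pivots: 2.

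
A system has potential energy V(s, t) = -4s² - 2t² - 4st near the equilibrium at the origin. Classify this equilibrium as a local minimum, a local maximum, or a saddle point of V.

The Hessian at the origin is H = [[-8, -4], [-4, -4]].
det H = -8·-4 − (-4)² = 16 > 0 and H[1,1] = -8 < 0, so H is negative definite.
Therefore the origin is a local maximum.

local maximum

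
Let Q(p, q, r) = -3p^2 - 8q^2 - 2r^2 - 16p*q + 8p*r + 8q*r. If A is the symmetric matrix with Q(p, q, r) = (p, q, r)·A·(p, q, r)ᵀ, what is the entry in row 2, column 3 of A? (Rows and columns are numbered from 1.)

The coefficient of q·r in Q is 8. For a symmetric A this equals A[2,3] + A[3,2] = 2·A[2,3].
So A[2,3] = 8/2 = 4.

4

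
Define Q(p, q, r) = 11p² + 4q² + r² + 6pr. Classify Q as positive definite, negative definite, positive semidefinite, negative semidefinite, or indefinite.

positive definite

The symmetric matrix of Q is A = [[11, 0, 3], [0, 4, 0], [3, 0, 1]].
Leading principal minors: Δ_1 = 11, Δ_2 = 44, Δ_3 = 8.
All leading principal minors are positive, so by Sylvester's criterion Q is positive definite.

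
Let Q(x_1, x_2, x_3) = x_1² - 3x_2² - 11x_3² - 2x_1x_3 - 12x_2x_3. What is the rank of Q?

The associated matrix is A = [[1, 0, -1], [0, -3, -6], [-1, -6, -11]].
Symmetric row and column elimination reduces A to a congruent diagonal form with pivots 1, -3, 0.
So there are 1 positive, 1 negative, 1 zero pivots.
The rank is the number of nonzero pivots: 2.

2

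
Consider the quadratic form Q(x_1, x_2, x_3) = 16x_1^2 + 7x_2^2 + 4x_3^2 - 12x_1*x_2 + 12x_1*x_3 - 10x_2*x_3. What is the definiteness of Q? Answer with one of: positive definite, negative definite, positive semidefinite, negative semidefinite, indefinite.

positive definite

The associated matrix is A = [[16, -6, 6], [-6, 7, -5], [6, -5, 4]].
Row-reducing A symmetrically gives the diagonal entries 16, 19/4, 3/19.
That gives 3 positive pivots.
Hence Q is positive definite.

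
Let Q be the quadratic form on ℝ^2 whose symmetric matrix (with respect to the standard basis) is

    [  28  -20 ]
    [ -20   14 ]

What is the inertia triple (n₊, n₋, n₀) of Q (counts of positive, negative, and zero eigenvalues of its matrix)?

(1, 1, 0)

Symmetric row and column elimination reduces A to a congruent diagonal form with pivots 28, -2/7.
Counting signs: 1 positive, 1 negative.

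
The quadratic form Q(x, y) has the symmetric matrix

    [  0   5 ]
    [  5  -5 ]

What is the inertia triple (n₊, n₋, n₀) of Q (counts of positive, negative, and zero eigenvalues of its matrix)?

(1, 1, 0)

By Sylvester's law of inertia any congruent diagonalization of A has 1 positive, 1 negative and 0 zero entries.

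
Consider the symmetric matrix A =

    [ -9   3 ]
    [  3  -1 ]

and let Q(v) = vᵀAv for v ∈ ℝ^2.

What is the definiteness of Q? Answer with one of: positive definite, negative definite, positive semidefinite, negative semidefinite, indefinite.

negative semidefinite

For the 2×2 matrix [[-9, 3], [3, -1]]: det = -9·-1 − (3)² = 0, trace = -10.
det = 0 so one eigenvalue is zero; the form is semidefinite with the sign of the trace.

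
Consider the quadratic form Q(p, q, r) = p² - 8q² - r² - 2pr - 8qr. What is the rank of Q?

The symmetric matrix is A = [[1, 0, -1], [0, -8, -4], [-1, -4, -1]].
Applying the same elementary operations to the rows and columns of A produces a congruent diagonal matrix with entries 1, -8, 0.
So there are 1 positive, 1 negative, 1 zero pivots.
The rank is the number of nonzero pivots: 2.

2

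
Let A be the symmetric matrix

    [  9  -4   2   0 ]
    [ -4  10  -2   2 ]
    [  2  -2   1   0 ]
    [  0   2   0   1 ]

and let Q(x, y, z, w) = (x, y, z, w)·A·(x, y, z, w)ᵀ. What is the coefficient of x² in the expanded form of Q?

9

The coefficient of x² is the diagonal entry A[1,1] = 9.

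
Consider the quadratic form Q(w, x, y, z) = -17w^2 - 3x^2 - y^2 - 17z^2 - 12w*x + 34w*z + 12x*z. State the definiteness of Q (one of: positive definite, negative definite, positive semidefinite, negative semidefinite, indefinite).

negative semidefinite

Write A = [[-17, -6, 0, 17], [-6, -3, 0, 6], [0, 0, -1, 0], [17, 6, 0, -17]].
Row-reducing A symmetrically gives the diagonal entries -17, -15/17, -1, 0.
So there are 3 negative, 1 zero pivots.
Hence Q is negative semidefinite.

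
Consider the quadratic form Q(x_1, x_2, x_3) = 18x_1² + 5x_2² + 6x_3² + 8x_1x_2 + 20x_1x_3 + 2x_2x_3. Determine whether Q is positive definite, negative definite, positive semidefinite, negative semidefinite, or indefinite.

The symmetric matrix is A = [[18, 4, 10], [4, 5, 1], [10, 1, 6]].
Symmetric row and column elimination reduces A to a congruent diagonal form with pivots 18, 37/9, 3/37.
Counting signs: 3 positive.
Hence Q is positive definite.

positive definite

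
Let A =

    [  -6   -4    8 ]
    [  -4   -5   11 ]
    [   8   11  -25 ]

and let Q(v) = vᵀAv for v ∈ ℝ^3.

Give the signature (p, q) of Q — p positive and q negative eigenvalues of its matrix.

(0, 3)

Congruent diagonalization of A (simultaneous row and column reduction) yields pivots -6, -7/3, -4/7.
So there are 3 negative pivots.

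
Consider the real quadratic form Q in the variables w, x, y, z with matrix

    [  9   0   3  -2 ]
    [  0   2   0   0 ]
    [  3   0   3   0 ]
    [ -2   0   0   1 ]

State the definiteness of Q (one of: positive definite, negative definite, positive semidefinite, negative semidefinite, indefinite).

Row-reducing A symmetrically gives the diagonal entries 9, 2, 2, 1/3.
Counting signs: 4 positive.
Hence Q is positive definite.

positive definite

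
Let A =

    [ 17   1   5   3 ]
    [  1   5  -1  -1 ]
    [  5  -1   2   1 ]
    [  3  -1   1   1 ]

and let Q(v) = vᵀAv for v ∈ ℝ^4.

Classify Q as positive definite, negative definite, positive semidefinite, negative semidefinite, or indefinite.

Applying the same elementary operations to the rows and columns of A produces a congruent diagonal matrix with entries 17, 84/17, 4/21, 0.
Counting signs: 3 positive, 1 zero.
Hence Q is positive semidefinite.

positive semidefinite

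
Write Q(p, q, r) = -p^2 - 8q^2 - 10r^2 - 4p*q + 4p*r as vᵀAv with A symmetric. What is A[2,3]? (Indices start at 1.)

The coefficient of q·r in Q is 0. For a symmetric A this equals A[2,3] + A[3,2] = 2·A[2,3].
So A[2,3] = 0/2 = 0.

0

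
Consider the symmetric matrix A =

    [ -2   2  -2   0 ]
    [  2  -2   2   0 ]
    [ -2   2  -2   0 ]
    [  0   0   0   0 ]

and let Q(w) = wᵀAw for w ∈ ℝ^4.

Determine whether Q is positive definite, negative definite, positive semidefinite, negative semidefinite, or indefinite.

negative semidefinite

Symmetric row and column elimination reduces A to a congruent diagonal form with pivots -2, 0, 0, 0.
Counting signs: 1 negative, 3 zero.
Hence Q is negative semidefinite.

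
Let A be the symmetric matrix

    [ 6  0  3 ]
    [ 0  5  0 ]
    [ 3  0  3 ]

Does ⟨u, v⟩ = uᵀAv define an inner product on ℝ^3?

yes

Leading principal minors: Δ_1 = 6, Δ_2 = 30, Δ_3 = 45.
All leading principal minors are positive, so by Sylvester's criterion Q is positive definite.
⟨·,·⟩ is an inner product exactly when A is positive definite.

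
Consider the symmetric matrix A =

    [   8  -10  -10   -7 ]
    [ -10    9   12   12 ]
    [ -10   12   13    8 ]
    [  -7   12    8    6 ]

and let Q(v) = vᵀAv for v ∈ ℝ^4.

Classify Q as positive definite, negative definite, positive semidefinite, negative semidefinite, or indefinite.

indefinite

An LDLᵀ factorisation of A has diagonal entries 8, -7/2, 4/7, 5/16.
So there are 3 positive, 1 negative pivots.
Hence Q is indefinite.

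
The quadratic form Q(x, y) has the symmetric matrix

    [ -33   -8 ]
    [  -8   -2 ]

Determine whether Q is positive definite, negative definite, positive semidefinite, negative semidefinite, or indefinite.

Leading principal minors: Δ_1 = -33, Δ_2 = 2.
The signs alternate starting with Δ_1 < 0, so by Sylvester's criterion Q is negative definite.

negative definite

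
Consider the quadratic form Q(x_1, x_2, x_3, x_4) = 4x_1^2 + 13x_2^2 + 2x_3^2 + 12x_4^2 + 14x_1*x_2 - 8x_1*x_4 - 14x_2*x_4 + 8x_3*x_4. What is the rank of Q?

3

The symmetric matrix is A = [[4, 7, 0, -4], [7, 13, 0, -7], [0, 0, 2, 4], [-4, -7, 4, 12]].
Applying the same elementary operations to the rows and columns of A produces a congruent diagonal matrix with entries 4, 3/4, 2, 0.
That gives 3 positive, 1 zero pivots.
The rank is the number of nonzero pivots: 3.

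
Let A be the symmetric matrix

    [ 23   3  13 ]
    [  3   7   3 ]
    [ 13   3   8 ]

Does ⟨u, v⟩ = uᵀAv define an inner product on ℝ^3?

Leading principal minors: Δ_1 = 23, Δ_2 = 152, Δ_3 = 60.
All leading principal minors are positive, so by Sylvester's criterion Q is positive definite.
⟨·,·⟩ is an inner product exactly when A is positive definite.

yes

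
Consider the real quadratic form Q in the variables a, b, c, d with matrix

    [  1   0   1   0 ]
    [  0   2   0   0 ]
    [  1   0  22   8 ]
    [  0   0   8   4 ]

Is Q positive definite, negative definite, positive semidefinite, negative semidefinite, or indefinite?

Leading principal minors: Δ_1 = 1, Δ_2 = 2, Δ_3 = 42, Δ_4 = 40.
All leading principal minors are positive, so by Sylvester's criterion Q is positive definite.

positive definite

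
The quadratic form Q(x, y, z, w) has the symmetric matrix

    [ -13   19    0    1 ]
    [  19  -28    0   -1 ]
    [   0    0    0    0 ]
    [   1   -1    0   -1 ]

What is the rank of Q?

Symmetric row and column elimination reduces A to a congruent diagonal form with pivots -13, -3/13, 0, 0.
Counting signs: 2 negative, 2 zero.
The rank is the number of nonzero pivots: 2.

2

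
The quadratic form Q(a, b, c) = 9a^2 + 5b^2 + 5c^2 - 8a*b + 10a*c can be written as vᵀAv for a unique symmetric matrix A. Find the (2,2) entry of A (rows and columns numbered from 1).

The coefficient of b^2 in Q is 5, and that is exactly A[2,2].

5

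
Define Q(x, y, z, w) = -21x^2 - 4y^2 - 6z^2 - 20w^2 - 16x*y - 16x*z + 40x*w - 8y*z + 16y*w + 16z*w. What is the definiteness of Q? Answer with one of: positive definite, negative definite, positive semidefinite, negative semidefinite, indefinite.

The associated matrix is A = [[-21, -8, -8, 20], [-8, -4, -4, 8], [-8, -4, -6, 8], [20, 8, 8, -20]].
Congruent diagonalization of A (simultaneous row and column reduction) yields pivots -21, -20/21, -2, -4/5.
Counting signs: 4 negative.
Hence Q is negative definite.

negative definite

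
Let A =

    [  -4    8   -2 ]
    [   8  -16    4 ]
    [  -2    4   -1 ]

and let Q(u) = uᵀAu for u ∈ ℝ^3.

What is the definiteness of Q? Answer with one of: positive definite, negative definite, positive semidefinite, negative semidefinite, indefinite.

Applying the same elementary operations to the rows and columns of A produces a congruent diagonal matrix with entries -4, 0, 0.
That gives 1 negative, 2 zero pivots.
Hence Q is negative semidefinite.

negative semidefinite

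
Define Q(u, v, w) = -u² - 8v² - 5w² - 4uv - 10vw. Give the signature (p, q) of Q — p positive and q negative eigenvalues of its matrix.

The associated matrix is A = [[-1, -2, 0], [-2, -8, -5], [0, -5, -5]].
Row-reducing A symmetrically gives the diagonal entries -1, -4, 5/4.
So there are 1 positive, 2 negative pivots.

(1, 2)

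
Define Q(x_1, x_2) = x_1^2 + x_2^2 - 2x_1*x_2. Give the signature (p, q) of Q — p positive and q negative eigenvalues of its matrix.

The symmetric matrix is A = [[1, -1], [-1, 1]].
Congruent diagonalization of A (simultaneous row and column reduction) yields pivots 1, 0.
That gives 1 positive, 1 zero pivots.

(1, 0)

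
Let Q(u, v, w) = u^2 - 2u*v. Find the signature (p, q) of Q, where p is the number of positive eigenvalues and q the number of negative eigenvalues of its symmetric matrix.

(1, 1)

The symmetric matrix is A = [[1, -1, 0], [-1, 0, 0], [0, 0, 0]].
Row-reducing A symmetrically gives the diagonal entries 1, -1, 0.
So there are 1 positive, 1 negative, 1 zero pivots.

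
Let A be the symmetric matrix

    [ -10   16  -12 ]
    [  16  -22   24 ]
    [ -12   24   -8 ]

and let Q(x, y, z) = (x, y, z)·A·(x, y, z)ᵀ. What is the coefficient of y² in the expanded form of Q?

-22

The coefficient of y² is the diagonal entry A[2,2] = -22.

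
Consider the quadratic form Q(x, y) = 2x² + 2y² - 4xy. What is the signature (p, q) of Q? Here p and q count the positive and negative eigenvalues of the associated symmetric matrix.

Write A = [[2, -2], [-2, 2]].
Applying the same elementary operations to the rows and columns of A produces a congruent diagonal matrix with entries 2, 0.
So there are 1 positive, 1 zero pivots.

(1, 0)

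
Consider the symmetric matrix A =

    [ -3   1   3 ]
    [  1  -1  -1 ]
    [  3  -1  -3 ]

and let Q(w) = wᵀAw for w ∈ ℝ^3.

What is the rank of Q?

Symmetric row and column elimination reduces A to a congruent diagonal form with pivots -3, -2/3, 0.
So there are 2 negative, 1 zero pivots.
The rank is the number of nonzero pivots: 2.

2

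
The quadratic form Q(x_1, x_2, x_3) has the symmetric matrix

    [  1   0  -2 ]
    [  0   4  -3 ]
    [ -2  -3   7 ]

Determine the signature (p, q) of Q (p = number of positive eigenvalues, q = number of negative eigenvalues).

(3, 0)

Row-reducing A symmetrically gives the diagonal entries 1, 4, 3/4.
That gives 3 positive pivots.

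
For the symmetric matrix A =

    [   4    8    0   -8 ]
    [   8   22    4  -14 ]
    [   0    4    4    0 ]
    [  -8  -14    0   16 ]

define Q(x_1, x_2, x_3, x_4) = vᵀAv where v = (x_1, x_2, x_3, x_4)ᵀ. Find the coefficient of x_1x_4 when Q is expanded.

The coefficient of x_1x_4 is A[1,4] + A[4,1] = 2·(-8) = -16.

-16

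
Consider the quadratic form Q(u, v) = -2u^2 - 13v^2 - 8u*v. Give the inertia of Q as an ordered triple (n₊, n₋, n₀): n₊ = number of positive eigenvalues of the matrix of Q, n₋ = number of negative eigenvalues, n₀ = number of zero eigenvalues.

The symmetric matrix is A = [[-2, -4], [-4, -13]].
Row-reducing A symmetrically gives the diagonal entries -2, -5.
So there are 2 negative pivots.

(0, 2, 0)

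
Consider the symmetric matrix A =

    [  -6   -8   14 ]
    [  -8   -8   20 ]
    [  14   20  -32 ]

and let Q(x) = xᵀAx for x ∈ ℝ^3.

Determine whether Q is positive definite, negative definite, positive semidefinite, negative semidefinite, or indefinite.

Symmetric row and column elimination reduces A to a congruent diagonal form with pivots -6, 8/3, 0.
That gives 1 positive, 1 negative, 1 zero pivots.
Hence Q is indefinite.

indefinite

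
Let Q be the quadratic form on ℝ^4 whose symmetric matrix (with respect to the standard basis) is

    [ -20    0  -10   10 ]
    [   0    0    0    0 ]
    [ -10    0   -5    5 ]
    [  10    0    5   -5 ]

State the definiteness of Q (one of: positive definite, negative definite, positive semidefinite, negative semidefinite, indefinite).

Symmetric row and column elimination reduces A to a congruent diagonal form with pivots -20, 0, 0, 0.
That gives 1 negative, 3 zero pivots.
Hence Q is negative semidefinite.

negative semidefinite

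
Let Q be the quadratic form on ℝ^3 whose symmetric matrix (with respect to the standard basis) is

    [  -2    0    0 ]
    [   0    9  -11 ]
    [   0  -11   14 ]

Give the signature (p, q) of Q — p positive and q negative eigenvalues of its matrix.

(2, 1)

Congruent diagonalization of A (simultaneous row and column reduction) yields pivots -2, 9, 5/9.
Counting signs: 2 positive, 1 negative.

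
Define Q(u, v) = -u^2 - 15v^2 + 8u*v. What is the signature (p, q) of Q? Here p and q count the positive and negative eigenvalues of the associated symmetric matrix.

The symmetric matrix is A = [[-1, 4], [4, -15]].
An LDLᵀ factorisation of A has diagonal entries -1, 1.
Counting signs: 1 positive, 1 negative.

(1, 1)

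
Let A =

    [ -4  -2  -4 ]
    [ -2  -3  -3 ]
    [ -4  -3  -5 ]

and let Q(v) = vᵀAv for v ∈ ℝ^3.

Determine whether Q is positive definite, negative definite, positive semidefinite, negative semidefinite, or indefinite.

negative definite

Leading principal minors: Δ_1 = -4, Δ_2 = 8, Δ_3 = -4.
The signs alternate starting with Δ_1 < 0, so by Sylvester's criterion Q is negative definite.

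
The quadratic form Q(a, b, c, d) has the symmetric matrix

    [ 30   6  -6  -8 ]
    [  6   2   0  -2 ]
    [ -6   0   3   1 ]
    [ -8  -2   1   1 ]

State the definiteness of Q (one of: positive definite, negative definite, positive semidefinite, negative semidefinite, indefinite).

indefinite

Applying the same elementary operations to the rows and columns of A produces a congruent diagonal matrix with entries 30, 4/5, 0, -4/3.
That gives 2 positive, 1 negative, 1 zero pivots.
Hence Q is indefinite.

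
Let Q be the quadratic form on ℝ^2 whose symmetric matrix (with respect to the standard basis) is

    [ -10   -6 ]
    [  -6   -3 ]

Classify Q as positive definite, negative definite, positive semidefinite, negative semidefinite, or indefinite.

For the 2×2 matrix [[-10, -6], [-6, -3]]: det = -10·-3 − (-6)² = -6, trace = -13.
det < 0 so the eigenvalues have opposite signs; the form is indefinite.

indefinite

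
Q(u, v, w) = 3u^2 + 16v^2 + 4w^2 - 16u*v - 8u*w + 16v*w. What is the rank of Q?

2

Write A = [[3, -8, -4], [-8, 16, 8], [-4, 8, 4]].
Row-reducing A symmetrically gives the diagonal entries 3, -16/3, 0.
So there are 1 positive, 1 negative, 1 zero pivots.
The rank is the number of nonzero pivots: 2.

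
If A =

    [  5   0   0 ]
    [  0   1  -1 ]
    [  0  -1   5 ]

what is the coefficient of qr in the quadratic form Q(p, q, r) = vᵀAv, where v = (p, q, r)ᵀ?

-2

The coefficient of qr is A[2,3] + A[3,2] = 2·(-1) = -2.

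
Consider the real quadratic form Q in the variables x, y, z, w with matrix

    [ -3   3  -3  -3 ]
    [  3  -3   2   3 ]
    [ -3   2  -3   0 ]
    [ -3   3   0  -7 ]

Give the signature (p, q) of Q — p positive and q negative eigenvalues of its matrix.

By Sylvester's law of inertia any congruent diagonalization of A has 1 positive, 3 negative and 0 zero entries.

(1, 3)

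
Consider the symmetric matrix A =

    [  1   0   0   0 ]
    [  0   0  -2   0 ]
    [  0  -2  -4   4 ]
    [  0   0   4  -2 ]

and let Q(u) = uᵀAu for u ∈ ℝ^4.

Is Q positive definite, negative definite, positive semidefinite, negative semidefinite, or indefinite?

indefinite

A is congruent to a diagonal matrix with 2 positive, 2 negative and 0 zero entries, so Q is indefinite.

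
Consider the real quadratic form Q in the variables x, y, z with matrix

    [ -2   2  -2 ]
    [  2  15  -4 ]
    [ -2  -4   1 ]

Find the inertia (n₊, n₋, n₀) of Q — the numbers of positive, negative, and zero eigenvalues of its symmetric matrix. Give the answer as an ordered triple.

(2, 1, 0)

Row-reducing A symmetrically gives the diagonal entries -2, 17, 15/17.
Counting signs: 2 positive, 1 negative.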